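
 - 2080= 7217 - 9297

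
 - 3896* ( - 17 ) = 66232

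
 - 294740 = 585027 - 879767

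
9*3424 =30816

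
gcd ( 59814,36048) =6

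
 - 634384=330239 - 964623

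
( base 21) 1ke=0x36B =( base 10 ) 875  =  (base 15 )3d5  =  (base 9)1172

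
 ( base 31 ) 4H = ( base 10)141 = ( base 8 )215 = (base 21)6F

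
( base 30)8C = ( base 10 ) 252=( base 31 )84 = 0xFC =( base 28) 90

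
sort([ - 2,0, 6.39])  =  [- 2,0 , 6.39 ]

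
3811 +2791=6602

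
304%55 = 29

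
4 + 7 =11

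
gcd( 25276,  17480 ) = 4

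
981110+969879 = 1950989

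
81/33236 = 81/33236   =  0.00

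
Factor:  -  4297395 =-3^1*5^1*286493^1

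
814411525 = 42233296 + 772178229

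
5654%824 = 710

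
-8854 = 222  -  9076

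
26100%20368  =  5732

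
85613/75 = 85613/75 = 1141.51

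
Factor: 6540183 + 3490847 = 10031030 = 2^1*5^1*1003103^1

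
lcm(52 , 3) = 156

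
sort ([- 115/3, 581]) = [ - 115/3, 581 ]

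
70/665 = 2/19=0.11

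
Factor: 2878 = 2^1 * 1439^1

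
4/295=4/295 = 0.01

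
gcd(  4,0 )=4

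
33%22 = 11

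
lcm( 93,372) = 372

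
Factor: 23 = 23^1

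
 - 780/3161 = -780/3161 = - 0.25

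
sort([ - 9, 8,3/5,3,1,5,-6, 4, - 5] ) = [-9, - 6,  -  5,3/5, 1,3, 4, 5, 8] 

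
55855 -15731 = 40124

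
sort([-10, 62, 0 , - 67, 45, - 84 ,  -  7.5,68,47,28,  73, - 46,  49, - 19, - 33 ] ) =[- 84,  -  67,-46,- 33,- 19, - 10, - 7.5, 0,  28, 45,  47,  49, 62,68, 73]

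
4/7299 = 4/7299 = 0.00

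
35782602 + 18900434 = 54683036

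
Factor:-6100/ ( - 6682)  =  2^1 * 5^2*13^( - 1)*61^1*257^( - 1)= 3050/3341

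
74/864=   37/432 = 0.09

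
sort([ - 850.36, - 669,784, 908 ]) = [ - 850.36, - 669, 784, 908]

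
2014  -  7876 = -5862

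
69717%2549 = 894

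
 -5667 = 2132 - 7799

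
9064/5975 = 9064/5975 = 1.52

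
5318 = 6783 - 1465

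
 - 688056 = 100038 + -788094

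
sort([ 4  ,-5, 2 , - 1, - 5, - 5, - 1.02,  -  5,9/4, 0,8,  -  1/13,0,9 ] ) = [ - 5, - 5,-5, - 5, - 1.02,-1, - 1/13 , 0,0, 2, 9/4, 4,8, 9]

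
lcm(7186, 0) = 0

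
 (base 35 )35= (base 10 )110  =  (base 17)68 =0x6E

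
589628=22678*26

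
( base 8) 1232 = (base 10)666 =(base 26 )pg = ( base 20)1D6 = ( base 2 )1010011010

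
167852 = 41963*4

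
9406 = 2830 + 6576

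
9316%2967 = 415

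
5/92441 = 5/92441 = 0.00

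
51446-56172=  - 4726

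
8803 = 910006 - 901203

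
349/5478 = 349/5478 = 0.06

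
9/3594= 3/1198= 0.00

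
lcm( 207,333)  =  7659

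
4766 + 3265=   8031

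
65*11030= 716950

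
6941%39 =38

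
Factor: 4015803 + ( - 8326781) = -4310978 = - 2^1*7^1*71^1*4337^1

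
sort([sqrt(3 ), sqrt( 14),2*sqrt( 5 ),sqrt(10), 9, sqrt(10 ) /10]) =[sqrt(10)/10,  sqrt(3),sqrt(10), sqrt( 14), 2*sqrt( 5 ),9]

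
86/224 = 43/112 = 0.38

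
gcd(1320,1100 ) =220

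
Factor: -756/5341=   -  108/763  =  -2^2*3^3*7^(  -  1)*109^( -1)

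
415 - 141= 274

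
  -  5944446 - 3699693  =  -9644139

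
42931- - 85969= 128900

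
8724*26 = 226824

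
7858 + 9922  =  17780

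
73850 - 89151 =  - 15301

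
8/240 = 1/30 = 0.03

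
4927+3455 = 8382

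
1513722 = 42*36041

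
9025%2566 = 1327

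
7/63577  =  7/63577= 0.00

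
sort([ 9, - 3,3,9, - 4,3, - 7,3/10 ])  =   [-7,- 4, - 3,3/10, 3,3,9,9]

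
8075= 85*95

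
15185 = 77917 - 62732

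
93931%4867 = 1458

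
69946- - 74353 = 144299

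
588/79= 588/79  =  7.44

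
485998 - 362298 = 123700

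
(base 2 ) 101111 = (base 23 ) 21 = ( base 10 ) 47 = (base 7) 65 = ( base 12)3B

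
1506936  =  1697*888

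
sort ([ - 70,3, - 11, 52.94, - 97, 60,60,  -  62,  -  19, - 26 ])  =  [  -  97,-70,-62, - 26, - 19, - 11,3,52.94, 60,60 ] 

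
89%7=5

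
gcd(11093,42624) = 1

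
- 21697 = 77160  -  98857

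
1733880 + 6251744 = 7985624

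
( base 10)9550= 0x254e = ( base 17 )1G0D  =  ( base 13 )4468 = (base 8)22516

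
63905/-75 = - 853 + 14/15  =  -852.07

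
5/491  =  5/491 = 0.01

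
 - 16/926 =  - 1 + 455/463 = - 0.02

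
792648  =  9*88072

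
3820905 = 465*8217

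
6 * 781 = 4686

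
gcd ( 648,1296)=648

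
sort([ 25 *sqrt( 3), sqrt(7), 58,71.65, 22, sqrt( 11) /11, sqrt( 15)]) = [sqrt(11) /11,sqrt( 7 ),sqrt( 15), 22, 25*sqrt(3 ),  58, 71.65]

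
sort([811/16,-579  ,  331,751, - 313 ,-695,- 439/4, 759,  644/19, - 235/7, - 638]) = [- 695, - 638,  -  579  ,- 313, - 439/4, - 235/7, 644/19, 811/16 , 331 , 751,  759]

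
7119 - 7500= - 381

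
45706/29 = 45706/29 = 1576.07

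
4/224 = 1/56 = 0.02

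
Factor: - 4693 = -13^1*19^2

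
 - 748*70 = -52360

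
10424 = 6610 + 3814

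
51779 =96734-44955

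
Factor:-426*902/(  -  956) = 3^1* 11^1*41^1 * 71^1 * 239^(  -  1 ) = 96063/239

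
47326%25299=22027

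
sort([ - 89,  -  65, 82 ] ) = [-89, - 65,82]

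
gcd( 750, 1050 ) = 150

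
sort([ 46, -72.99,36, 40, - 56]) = [ - 72.99, - 56,36, 40, 46 ] 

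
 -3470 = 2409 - 5879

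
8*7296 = 58368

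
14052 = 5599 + 8453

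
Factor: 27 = 3^3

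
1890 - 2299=-409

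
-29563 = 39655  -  69218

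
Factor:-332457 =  - 3^1 * 110819^1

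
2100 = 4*525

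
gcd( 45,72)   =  9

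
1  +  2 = 3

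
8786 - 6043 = 2743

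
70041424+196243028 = 266284452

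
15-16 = -1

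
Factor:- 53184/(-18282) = 2^5*11^( -1 ) = 32/11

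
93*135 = 12555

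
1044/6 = 174=174.00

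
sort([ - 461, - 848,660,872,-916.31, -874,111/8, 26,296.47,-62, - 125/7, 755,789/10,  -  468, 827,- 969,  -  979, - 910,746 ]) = [ - 979, -969, - 916.31, - 910, - 874,-848, - 468,  -  461 ,-62, - 125/7, 111/8,26 , 789/10,296.47,660,746, 755,827,872 ] 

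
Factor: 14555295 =3^4*5^1*83^1*433^1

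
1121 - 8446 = -7325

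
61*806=49166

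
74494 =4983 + 69511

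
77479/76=1019 + 35/76 = 1019.46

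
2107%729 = 649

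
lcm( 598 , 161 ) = 4186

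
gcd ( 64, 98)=2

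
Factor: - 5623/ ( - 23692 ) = 2^ ( - 2)*5623^1*5923^( - 1)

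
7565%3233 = 1099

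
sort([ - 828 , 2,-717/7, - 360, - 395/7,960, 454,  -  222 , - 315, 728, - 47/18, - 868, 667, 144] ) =[ - 868 , - 828, - 360, - 315, - 222,-717/7,-395/7, - 47/18, 2, 144,454, 667, 728, 960]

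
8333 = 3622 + 4711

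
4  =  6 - 2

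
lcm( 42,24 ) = 168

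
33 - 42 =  - 9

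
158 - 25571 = - 25413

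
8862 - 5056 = 3806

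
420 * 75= 31500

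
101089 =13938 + 87151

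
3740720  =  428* 8740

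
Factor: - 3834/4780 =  - 1917/2390 = -2^( - 1)*3^3*5^( -1)*71^1*239^( - 1 ) 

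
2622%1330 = 1292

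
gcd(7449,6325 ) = 1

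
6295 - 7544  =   - 1249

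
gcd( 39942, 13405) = 7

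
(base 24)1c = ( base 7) 51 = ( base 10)36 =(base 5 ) 121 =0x24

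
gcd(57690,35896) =1282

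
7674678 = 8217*934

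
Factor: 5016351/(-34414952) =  - 2^(- 3)* 3^1*11^ ( - 1) * 13^( - 1 )*67^(  -  1 )*449^( - 1) * 1672117^1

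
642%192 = 66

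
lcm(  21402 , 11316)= 984492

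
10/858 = 5/429= 0.01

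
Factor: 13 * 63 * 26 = 2^1*3^2 * 7^1*13^2 = 21294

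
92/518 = 46/259 = 0.18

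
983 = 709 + 274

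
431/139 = 431/139  =  3.10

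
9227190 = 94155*98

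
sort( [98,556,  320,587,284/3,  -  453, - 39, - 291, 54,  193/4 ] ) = [ - 453, - 291, - 39,193/4,54  ,  284/3,98,320 , 556, 587] 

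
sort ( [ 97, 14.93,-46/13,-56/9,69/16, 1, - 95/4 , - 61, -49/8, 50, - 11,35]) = [-61,  -  95/4 , - 11, - 56/9 ,-49/8,-46/13, 1 , 69/16, 14.93, 35, 50, 97]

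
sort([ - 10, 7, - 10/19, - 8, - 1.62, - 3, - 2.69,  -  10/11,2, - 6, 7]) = [ - 10, - 8, - 6, - 3,  -  2.69, - 1.62, - 10/11, -10/19, 2, 7, 7 ]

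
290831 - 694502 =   -  403671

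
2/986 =1/493 = 0.00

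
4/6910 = 2/3455 = 0.00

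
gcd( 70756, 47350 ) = 2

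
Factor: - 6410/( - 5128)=2^( -2)*5^1 = 5/4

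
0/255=0 =0.00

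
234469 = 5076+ 229393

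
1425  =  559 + 866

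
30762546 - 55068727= -24306181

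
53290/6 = 26645/3=8881.67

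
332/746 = 166/373= 0.45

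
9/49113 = 1/5457 = 0.00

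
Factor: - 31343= - 13^1*2411^1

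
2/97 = 2/97 = 0.02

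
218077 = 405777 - 187700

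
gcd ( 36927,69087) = 3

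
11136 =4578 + 6558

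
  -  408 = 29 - 437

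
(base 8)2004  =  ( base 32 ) 104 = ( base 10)1028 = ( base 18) 332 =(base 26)1DE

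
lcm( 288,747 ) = 23904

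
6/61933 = 6/61933 = 0.00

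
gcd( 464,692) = 4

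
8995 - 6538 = 2457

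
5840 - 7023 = - 1183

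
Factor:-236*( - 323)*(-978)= -2^3*3^1*17^1*19^1*59^1*163^1 = -74550984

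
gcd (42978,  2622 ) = 114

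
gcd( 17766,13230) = 378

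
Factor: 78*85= 2^1*  3^1*5^1 * 13^1*17^1  =  6630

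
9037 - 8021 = 1016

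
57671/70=823 + 61/70 = 823.87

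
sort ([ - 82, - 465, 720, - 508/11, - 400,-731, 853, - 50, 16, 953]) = [ - 731, - 465, - 400,-82, - 50, - 508/11, 16,720,853, 953]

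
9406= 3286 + 6120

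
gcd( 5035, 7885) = 95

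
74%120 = 74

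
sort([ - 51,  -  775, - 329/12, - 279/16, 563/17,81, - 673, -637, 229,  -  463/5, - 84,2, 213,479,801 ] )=[ - 775,-673, - 637, - 463/5, - 84, - 51, - 329/12, - 279/16,2,563/17,81,213,229, 479, 801 ]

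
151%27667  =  151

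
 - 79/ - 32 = 79/32= 2.47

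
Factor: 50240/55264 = 2^1*5^1 * 11^(-1) = 10/11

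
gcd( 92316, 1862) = 98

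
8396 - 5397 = 2999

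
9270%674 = 508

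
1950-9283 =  - 7333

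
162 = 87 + 75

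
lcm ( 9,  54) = 54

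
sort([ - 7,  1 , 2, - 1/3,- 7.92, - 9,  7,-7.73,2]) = [ - 9, - 7.92, - 7.73, - 7, - 1/3 , 1, 2,2 , 7]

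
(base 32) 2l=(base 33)2J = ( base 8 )125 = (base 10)85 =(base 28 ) 31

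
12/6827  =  12/6827 = 0.00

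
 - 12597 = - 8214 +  - 4383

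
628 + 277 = 905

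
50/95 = 10/19 = 0.53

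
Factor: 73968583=13^1 * 5689891^1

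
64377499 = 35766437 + 28611062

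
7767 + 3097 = 10864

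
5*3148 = 15740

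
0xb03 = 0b101100000011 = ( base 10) 2819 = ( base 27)3NB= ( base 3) 10212102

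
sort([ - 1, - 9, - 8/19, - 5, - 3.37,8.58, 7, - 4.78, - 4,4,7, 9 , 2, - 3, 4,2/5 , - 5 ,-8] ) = [-9, - 8 , - 5, - 5,- 4.78,-4, - 3.37, - 3, - 1,-8/19, 2/5 , 2, 4, 4 , 7, 7, 8.58, 9]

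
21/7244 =21/7244 = 0.00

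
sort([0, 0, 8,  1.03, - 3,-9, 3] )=[-9, - 3, 0,0,1.03 , 3, 8 ] 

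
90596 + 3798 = 94394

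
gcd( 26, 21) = 1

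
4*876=3504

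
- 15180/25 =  - 608+4/5 = - 607.20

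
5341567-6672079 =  - 1330512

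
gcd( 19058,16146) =26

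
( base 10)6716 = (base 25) aig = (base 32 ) 6hs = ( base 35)5gv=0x1A3C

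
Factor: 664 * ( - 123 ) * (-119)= 9718968= 2^3*3^1*7^1*17^1*41^1*83^1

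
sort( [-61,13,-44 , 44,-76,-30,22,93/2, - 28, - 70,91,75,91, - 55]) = [  -  76, - 70,-61, - 55, - 44, - 30,  -  28, 13, 22, 44, 93/2,75,91,  91 ] 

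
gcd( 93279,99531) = 3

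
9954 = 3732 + 6222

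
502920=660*762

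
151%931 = 151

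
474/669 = 158/223  =  0.71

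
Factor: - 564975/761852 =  - 2^( - 2 )*3^6*5^2*7^(-2 )*13^( -2)*23^ (- 1)*31^1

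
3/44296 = 3/44296= 0.00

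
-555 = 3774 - 4329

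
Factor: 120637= 11^2*997^1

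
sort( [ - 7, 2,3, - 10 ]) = [-10,-7,2, 3]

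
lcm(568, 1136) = 1136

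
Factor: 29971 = 17^1* 41^1* 43^1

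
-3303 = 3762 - 7065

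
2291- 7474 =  - 5183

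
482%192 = 98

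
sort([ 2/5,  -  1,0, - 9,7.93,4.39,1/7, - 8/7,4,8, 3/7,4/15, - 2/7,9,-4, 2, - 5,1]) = [-9, - 5,-4, - 8/7, - 1,  -  2/7,  0, 1/7,4/15,  2/5,3/7, 1, 2, 4,  4.39,7.93,8,9] 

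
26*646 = 16796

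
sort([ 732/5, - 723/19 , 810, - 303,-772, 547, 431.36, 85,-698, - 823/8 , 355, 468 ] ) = [ - 772, - 698,-303, - 823/8, - 723/19, 85 , 732/5, 355, 431.36,468,547, 810]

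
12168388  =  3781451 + 8386937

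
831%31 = 25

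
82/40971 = 82/40971 = 0.00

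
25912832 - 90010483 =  - 64097651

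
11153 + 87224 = 98377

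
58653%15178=13119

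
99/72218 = 99/72218 = 0.00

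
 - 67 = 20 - 87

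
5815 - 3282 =2533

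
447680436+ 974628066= 1422308502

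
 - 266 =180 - 446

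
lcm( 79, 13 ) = 1027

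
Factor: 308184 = 2^3*3^1*12841^1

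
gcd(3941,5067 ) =563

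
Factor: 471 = 3^1* 157^1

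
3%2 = 1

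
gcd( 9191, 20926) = 1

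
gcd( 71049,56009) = 1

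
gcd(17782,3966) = 2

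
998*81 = 80838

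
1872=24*78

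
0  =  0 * ( - 489 ) 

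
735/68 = 735/68 = 10.81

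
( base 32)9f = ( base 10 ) 303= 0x12F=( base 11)256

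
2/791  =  2/791 = 0.00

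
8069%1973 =177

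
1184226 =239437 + 944789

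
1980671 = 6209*319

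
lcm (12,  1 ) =12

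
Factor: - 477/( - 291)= 159/97= 3^1*53^1*97^( - 1)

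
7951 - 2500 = 5451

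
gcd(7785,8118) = 9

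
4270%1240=550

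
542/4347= 542/4347 = 0.12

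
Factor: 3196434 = 2^1*3^1*532739^1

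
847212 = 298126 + 549086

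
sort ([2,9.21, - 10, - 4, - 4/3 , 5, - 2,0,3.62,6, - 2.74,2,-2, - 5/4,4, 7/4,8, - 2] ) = [ - 10, - 4, - 2.74,  -  2,-2, - 2, - 4/3, - 5/4,0, 7/4,2,2,  3.62,4, 5, 6, 8,9.21]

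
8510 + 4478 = 12988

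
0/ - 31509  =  0/1 = -  0.00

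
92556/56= 1652 + 11/14=1652.79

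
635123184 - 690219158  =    -  55095974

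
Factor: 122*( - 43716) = -5333352  =  - 2^3 * 3^1*61^1*3643^1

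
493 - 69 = 424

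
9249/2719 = 3+1092/2719  =  3.40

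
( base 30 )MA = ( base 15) 2EA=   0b1010011110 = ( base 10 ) 670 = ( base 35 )j5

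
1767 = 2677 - 910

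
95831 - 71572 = 24259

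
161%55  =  51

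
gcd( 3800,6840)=760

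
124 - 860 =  - 736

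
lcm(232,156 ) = 9048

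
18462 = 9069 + 9393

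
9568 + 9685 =19253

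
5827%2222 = 1383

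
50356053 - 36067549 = 14288504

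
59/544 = 59/544 = 0.11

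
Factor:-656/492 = - 4/3 = - 2^2*3^( - 1)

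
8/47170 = 4/23585  =  0.00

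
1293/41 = 1293/41 =31.54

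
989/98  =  10+9/98 = 10.09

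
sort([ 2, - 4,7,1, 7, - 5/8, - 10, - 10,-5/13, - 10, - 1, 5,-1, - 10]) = [- 10, - 10, - 10, - 10 , - 4, - 1, - 1,-5/8, - 5/13,1,2,5, 7,7]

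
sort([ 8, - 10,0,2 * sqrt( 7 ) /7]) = [ - 10,0, 2*sqrt(7)/7, 8]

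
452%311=141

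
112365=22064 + 90301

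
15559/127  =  15559/127 = 122.51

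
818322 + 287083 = 1105405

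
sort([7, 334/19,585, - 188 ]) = [ - 188, 7, 334/19, 585]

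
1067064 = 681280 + 385784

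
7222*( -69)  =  -498318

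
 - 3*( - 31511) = 94533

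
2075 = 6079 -4004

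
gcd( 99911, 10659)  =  1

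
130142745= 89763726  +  40379019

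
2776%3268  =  2776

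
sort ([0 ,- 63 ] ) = [ - 63,0 ] 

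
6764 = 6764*1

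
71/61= 71/61 = 1.16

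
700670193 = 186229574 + 514440619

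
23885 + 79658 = 103543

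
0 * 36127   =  0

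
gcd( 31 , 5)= 1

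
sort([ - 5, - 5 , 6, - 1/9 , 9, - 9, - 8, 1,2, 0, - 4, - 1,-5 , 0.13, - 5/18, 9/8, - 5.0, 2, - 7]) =[ - 9,- 8, - 7,-5,  -  5, - 5, - 5.0, - 4 , - 1, - 5/18,- 1/9,0, 0.13, 1, 9/8, 2, 2, 6,9 ]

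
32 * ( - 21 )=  - 672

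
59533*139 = 8275087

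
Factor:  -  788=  - 2^2*197^1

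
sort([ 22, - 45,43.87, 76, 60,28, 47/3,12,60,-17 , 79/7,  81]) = [  -  45, - 17,79/7  ,  12,47/3,22, 28 , 43.87,60,  60, 76,81]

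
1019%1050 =1019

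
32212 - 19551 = 12661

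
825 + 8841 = 9666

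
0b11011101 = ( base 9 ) 265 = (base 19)BC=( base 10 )221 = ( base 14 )11B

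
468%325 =143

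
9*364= 3276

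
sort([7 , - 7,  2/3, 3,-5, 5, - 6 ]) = [ - 7,-6, - 5,2/3, 3,5, 7]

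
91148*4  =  364592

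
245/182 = 35/26 = 1.35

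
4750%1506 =232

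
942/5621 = 942/5621  =  0.17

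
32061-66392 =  -34331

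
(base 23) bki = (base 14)241b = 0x1899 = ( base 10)6297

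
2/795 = 2/795  =  0.00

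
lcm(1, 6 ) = 6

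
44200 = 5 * 8840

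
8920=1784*5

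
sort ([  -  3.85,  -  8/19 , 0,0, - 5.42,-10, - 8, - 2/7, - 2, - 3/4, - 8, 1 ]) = [ - 10, - 8 , - 8, - 5.42, - 3.85, - 2, - 3/4,  -  8/19, - 2/7,0,0, 1 ]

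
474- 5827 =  - 5353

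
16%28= 16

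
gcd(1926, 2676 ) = 6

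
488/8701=488/8701 = 0.06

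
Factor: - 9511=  - 9511^1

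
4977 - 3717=1260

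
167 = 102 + 65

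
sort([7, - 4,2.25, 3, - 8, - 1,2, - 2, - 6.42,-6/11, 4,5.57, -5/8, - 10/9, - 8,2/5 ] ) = [ - 8, - 8, - 6.42,-4,- 2, - 10/9,-1,  -  5/8, - 6/11,2/5,2,2.25,3,4,5.57,7 ] 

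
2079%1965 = 114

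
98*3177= 311346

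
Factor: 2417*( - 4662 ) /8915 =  - 11268054/8915 = -2^1*3^2* 5^ ( - 1)*7^1*37^1*1783^( - 1 )*2417^1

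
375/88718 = 375/88718 = 0.00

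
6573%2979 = 615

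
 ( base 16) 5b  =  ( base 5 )331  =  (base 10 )91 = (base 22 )43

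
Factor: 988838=2^1 * 31^1*41^1*389^1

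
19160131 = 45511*421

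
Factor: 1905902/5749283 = 2^1*593^1*1607^1 * 5749283^( - 1 )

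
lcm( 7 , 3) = 21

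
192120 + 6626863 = 6818983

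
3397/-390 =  - 3397/390 = - 8.71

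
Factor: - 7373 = -73^1*101^1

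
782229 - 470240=311989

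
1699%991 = 708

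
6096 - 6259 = - 163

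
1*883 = 883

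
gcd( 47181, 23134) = 1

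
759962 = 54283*14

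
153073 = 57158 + 95915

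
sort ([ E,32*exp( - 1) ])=[ E, 32 *exp( - 1)]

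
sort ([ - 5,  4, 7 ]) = [ - 5, 4, 7 ] 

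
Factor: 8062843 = 8062843^1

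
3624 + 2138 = 5762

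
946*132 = 124872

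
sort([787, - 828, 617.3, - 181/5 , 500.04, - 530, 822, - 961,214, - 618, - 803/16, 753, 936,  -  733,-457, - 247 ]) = [ - 961, -828, - 733, - 618, - 530, - 457 , - 247, -803/16,  -  181/5,214,  500.04, 617.3,753,787, 822,936 ]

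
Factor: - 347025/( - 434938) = 75/94 = 2^( - 1)*3^1*5^2*47^(-1)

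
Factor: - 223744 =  - 2^9*19^1 *23^1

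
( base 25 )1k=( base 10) 45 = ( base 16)2D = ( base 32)1d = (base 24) 1L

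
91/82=1+9/82= 1.11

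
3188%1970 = 1218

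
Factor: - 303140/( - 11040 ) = 659/24 = 2^(-3)*3^( - 1 )*659^1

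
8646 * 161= 1392006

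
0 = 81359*0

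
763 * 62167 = 47433421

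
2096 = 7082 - 4986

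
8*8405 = 67240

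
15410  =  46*335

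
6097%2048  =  2001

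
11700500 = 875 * 13372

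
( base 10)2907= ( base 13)1428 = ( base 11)2203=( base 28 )3JN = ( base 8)5533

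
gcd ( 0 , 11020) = 11020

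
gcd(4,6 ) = 2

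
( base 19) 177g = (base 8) 22477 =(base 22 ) JF9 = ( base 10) 9535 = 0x253f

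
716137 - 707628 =8509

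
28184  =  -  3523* ( -8)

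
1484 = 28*53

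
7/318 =7/318 = 0.02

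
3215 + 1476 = 4691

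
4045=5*809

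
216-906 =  - 690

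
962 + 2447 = 3409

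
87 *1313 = 114231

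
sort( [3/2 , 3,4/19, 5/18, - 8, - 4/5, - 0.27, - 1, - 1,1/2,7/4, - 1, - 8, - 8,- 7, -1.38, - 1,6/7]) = [ - 8, - 8, - 8, - 7, - 1.38, - 1 , - 1, - 1, - 1, - 4/5, - 0.27,4/19, 5/18, 1/2,6/7,3/2,7/4, 3] 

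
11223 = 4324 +6899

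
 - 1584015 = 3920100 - 5504115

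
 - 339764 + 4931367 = 4591603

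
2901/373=7 + 290/373= 7.78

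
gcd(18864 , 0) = 18864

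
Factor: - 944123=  - 944123^1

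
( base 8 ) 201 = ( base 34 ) 3r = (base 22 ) 5J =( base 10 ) 129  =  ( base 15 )89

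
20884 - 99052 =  - 78168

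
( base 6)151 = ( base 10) 67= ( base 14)4b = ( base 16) 43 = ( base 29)29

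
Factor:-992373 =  - 3^1*330791^1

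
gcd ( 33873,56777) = 7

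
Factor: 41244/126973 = 2^2*3^1*11^(- 1)*17^( -1)*97^( -1 ) * 491^1=5892/18139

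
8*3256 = 26048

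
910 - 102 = 808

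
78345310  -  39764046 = 38581264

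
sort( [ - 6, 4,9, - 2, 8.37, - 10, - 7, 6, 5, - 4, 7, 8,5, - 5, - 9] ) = [ - 10, - 9,-7,-6, - 5, - 4 , - 2,  4, 5,5, 6,  7, 8, 8.37, 9]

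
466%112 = 18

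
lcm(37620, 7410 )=489060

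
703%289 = 125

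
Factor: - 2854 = -2^1*1427^1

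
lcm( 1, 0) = 0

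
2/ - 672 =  - 1/336 = - 0.00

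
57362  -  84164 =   -  26802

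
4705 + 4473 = 9178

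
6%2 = 0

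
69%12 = 9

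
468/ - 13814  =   - 1+6673/6907  =  -0.03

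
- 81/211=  - 1 + 130/211 = - 0.38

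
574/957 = 574/957 = 0.60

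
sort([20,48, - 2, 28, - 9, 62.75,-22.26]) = [ - 22.26, -9,- 2, 20,28,  48, 62.75 ]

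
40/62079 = 40/62079 = 0.00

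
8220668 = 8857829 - 637161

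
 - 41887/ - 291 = 41887/291 = 143.94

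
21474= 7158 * 3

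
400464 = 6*66744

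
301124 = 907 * 332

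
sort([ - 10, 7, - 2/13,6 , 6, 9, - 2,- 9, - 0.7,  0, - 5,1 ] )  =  [  -  10, - 9,-5, -2, - 0.7, -2/13, 0, 1,6,6, 7,9 ] 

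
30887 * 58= 1791446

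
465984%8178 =8016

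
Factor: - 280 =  - 2^3*5^1 * 7^1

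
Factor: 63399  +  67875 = 2^1 *3^3*11^1*  13^1*17^1 = 131274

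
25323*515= 13041345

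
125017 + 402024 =527041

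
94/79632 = 47/39816 = 0.00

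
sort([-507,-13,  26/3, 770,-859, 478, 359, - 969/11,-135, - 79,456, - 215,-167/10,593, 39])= [ - 859,  -  507, - 215,-135,-969/11, - 79 , - 167/10, - 13, 26/3, 39 , 359, 456,478,593, 770 ]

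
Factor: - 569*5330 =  - 2^1*5^1*13^1*41^1 * 569^1=- 3032770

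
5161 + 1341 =6502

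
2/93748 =1/46874 =0.00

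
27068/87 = 311 +11/87 = 311.13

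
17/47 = 17/47 = 0.36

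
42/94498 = 21/47249  =  0.00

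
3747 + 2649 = 6396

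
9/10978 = 9/10978  =  0.00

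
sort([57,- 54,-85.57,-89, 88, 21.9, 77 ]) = [ - 89,-85.57,  -  54,21.9, 57, 77 , 88]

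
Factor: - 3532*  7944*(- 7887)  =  221295086496 = 2^5*3^2*11^1*239^1*331^1*883^1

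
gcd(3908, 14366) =2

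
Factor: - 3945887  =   - 11^1*17^1*21101^1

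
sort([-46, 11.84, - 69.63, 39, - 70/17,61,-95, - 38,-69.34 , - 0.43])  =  [ - 95 ,-69.63, - 69.34, - 46, - 38,-70/17, - 0.43,11.84, 39,61]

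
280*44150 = 12362000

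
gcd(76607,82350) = 1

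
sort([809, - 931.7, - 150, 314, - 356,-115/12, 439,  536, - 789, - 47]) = [  -  931.7, - 789, - 356, - 150, - 47, - 115/12,314, 439, 536,  809 ]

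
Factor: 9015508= 2^2* 17^1*197^1*673^1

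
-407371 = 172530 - 579901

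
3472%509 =418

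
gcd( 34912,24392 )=8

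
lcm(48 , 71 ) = 3408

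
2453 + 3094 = 5547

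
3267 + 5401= 8668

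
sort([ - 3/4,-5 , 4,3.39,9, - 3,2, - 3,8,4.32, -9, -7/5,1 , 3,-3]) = [ - 9, - 5 , - 3,-3 ,-3, - 7/5, -3/4, 1,2,3,3.39,4,4.32, 8, 9]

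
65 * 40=2600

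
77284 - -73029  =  150313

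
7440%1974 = 1518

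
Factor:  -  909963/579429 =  - 64381^( - 1)*101107^1 = - 101107/64381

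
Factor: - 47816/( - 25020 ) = 86/45 =2^1*3^( - 2 ) * 5^( -1)*43^1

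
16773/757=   22 + 119/757 = 22.16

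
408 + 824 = 1232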